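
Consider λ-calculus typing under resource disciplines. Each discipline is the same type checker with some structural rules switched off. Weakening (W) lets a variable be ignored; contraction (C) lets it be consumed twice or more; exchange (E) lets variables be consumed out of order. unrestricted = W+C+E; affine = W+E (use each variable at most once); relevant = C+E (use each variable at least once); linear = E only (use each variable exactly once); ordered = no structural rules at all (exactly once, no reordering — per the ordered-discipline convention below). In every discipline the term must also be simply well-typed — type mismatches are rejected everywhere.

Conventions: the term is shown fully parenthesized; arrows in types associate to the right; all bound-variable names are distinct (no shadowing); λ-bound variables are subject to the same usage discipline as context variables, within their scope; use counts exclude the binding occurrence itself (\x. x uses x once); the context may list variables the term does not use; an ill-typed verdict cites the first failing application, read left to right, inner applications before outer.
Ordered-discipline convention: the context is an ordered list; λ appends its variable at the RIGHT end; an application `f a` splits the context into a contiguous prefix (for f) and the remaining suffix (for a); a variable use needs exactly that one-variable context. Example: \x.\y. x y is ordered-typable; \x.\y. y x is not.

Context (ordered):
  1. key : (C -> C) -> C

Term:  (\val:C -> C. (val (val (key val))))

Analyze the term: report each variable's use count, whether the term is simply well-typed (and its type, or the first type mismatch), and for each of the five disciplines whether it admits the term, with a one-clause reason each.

variable uses: key: 1, val (bound): 3
uses in reading order: val, val, key, val
typing: well-typed at (C -> C) -> C
ordered ✗ (needs contraction — val ×3)
linear ✗ (needs contraction — val ×3)
affine ✗ (needs contraction — val ×3)
relevant ✓ (every one of key, val appears)
unrestricted ✓ (type-checks ((C -> C) -> C) and nothing is barred)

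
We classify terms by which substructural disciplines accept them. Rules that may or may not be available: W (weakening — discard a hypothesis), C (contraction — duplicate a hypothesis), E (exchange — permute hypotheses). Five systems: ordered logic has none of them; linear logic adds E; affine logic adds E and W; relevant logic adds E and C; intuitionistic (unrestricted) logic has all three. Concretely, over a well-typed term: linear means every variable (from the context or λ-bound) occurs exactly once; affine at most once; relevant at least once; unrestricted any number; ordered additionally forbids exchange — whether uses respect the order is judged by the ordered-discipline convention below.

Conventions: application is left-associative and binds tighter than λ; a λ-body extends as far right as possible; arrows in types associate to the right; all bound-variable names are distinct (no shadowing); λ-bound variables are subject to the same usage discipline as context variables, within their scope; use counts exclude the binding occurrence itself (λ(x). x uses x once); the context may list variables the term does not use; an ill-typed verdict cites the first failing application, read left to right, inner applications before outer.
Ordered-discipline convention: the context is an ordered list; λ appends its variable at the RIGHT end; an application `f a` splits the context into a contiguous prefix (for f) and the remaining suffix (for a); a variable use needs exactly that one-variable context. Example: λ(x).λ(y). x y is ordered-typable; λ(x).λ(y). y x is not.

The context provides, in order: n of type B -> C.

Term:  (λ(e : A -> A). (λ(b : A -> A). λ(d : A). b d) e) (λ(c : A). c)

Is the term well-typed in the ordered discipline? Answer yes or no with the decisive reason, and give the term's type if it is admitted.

no — n never used (weakening)
counts: n=0, e [bound]=1, b [bound]=1, d [bound]=1, c [bound]=1
left-to-right use order: b, d, e, c
typing: well-typed at A -> A
per-discipline verdicts: ordered ✗, linear ✗, affine ✓, relevant ✗, unrestricted ✓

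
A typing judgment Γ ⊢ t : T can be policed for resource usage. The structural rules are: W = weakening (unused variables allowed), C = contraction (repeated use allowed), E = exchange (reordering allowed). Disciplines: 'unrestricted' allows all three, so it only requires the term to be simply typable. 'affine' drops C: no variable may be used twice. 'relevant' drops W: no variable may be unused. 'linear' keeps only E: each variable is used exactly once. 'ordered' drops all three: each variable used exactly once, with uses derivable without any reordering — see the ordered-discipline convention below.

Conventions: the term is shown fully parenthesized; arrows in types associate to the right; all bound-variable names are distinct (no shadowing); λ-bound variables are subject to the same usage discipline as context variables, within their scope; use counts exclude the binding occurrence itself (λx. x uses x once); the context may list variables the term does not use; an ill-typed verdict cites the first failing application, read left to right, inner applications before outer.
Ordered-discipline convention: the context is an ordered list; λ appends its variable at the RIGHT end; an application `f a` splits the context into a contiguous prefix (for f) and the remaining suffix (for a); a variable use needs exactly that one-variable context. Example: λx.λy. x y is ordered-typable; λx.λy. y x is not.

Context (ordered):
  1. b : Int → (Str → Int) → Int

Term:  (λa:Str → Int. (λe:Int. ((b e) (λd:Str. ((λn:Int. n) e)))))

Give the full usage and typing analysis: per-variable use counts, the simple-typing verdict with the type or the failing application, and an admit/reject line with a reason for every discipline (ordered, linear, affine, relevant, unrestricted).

usage: b=1, a (bound)=0, e (bound)=2, d (bound)=0, n (bound)=1
use order (left to right): b, e, n, e
typing: well-typed — term : (Str → Int) → Int → Int
ordered ✗ (uses contraction: e ×2; needs weakening: a, d unused)
linear ✗ (uses contraction: e ×2; needs weakening: a, d unused)
affine ✗ (uses contraction: e ×2)
relevant ✗ (needs weakening: a, d unused)
unrestricted ✓ (typability at (Str → Int) → Int → Int is all that's needed)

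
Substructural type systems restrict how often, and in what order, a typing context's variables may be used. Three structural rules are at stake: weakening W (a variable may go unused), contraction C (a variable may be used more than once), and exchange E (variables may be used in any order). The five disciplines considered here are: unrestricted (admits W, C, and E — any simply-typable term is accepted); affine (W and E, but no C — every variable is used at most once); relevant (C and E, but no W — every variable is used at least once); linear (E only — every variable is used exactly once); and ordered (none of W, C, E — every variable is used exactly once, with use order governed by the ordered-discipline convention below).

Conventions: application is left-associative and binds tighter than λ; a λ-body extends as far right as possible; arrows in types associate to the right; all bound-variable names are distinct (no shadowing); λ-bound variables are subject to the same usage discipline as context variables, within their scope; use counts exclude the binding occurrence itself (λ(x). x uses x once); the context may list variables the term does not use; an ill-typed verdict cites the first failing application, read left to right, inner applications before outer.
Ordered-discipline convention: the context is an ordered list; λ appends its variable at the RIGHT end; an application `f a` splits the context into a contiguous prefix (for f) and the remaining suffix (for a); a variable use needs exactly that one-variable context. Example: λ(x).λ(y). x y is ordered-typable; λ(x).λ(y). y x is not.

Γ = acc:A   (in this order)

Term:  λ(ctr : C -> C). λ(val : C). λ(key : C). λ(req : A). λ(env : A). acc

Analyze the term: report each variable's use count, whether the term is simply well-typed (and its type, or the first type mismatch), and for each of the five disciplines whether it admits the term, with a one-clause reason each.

use counts: acc ×1, ctr [bound] ×0, val [bound] ×0, key [bound] ×0, req [bound] ×0, env [bound] ×0
use order (left to right): acc
typing: ✓ — (C -> C) -> C -> C -> A -> A -> A
ordered: ✗, unused: ctr, val, key, req, env — weakening required
linear: ✗, unused: ctr, val, key, req, env — weakening required
affine: ✓, none of acc, ctr, val, key, req, env used more than once
relevant: ✗, unused: ctr, val, key, req, env — weakening required
unrestricted: ✓, well-typed at (C -> C) -> C -> C -> A -> A -> A; no restrictions here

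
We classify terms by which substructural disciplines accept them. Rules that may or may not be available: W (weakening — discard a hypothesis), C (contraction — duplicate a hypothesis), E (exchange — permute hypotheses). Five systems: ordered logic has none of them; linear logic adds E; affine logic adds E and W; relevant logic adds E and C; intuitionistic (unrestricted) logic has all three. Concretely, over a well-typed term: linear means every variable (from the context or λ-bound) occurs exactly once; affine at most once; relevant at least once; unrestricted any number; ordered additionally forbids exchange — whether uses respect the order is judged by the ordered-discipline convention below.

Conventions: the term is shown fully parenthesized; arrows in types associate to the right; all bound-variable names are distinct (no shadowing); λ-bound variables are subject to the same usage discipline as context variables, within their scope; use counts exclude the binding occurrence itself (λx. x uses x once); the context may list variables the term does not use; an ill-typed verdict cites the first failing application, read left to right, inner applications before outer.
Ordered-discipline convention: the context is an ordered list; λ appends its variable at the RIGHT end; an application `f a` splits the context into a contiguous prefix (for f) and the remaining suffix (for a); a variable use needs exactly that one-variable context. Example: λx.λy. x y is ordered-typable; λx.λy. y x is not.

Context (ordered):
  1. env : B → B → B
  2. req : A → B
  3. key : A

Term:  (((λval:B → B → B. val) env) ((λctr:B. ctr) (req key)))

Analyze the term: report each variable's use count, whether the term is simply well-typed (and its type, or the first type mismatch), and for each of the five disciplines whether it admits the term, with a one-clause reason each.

use counts: env: 1, req: 1, key: 1, val (λ-bound): 1, ctr (λ-bound): 1
use order (left to right): val, env, ctr, req, key
typing: ✓ — B → B
ordered: ✓, single-use (env, req, key, val, ctr), ordered derivation ok
linear: ✓, each of env, req, key, val, ctr used exactly once
affine: ✓, none of env, req, key, val, ctr used more than once
relevant: ✓, none of env, req, key, val, ctr goes unused
unrestricted: ✓, type-checks (B → B) and nothing is barred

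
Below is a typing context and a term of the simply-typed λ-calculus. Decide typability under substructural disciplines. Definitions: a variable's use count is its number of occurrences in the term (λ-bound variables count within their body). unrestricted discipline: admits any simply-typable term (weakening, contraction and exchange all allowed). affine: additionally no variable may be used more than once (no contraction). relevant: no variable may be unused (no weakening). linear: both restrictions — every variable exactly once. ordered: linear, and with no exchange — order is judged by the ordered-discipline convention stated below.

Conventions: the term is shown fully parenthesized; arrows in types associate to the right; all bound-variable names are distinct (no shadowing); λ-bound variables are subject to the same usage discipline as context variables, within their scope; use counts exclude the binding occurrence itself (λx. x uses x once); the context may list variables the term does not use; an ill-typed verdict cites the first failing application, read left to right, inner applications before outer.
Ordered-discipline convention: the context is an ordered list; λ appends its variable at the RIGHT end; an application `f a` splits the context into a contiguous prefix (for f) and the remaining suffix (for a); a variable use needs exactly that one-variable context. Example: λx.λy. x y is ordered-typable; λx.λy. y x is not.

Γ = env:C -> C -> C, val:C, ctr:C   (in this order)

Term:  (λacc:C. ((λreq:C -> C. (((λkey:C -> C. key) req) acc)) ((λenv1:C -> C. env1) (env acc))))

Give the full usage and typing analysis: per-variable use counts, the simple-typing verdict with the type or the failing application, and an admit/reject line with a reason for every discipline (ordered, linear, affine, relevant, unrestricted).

counts: env: 1×, val: 0×, ctr: 0×, acc (bound): 2×, req (bound): 1×, key (bound): 1×, env1 (bound): 1×
order of uses: key, req, acc, env1, env, acc
typing: the term checks, with type C -> C
ordered: ✗ — repeated use of acc ×2; val, ctr left unused
linear: ✗ — repeated use of acc ×2; val, ctr left unused
affine: ✗ — repeated use of acc ×2
relevant: ✗ — val, ctr left unused
unrestricted: ✓ — simply typable at C -> C; W, C, E all held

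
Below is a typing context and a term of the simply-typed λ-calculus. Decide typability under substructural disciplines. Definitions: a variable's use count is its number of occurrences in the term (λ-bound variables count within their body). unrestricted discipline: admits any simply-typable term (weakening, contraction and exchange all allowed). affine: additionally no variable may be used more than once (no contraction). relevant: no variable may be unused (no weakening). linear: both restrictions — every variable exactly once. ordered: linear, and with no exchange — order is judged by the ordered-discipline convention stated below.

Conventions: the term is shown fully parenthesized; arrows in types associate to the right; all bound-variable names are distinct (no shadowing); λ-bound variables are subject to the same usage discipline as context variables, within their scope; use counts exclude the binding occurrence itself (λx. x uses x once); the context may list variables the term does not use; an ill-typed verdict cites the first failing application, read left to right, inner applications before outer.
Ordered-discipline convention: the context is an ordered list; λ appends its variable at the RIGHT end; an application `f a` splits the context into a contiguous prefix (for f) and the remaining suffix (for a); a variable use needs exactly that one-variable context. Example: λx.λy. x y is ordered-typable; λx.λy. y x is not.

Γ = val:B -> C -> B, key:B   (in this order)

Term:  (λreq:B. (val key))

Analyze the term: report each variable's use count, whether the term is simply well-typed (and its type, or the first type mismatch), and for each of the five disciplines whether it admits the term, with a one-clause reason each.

variable uses: val=1; key=1; req (λ-bound)=0
order of uses: val, key
typing: ✓ — B -> C -> B
ordered: ✗, unused: req — weakening required
linear: ✗, unused: req — weakening required
affine: ✓, val, key, req: no repeats, contraction unneeded
relevant: ✗, unused: req — weakening required
unrestricted: ✓, well-typed at B -> C -> B; no restrictions here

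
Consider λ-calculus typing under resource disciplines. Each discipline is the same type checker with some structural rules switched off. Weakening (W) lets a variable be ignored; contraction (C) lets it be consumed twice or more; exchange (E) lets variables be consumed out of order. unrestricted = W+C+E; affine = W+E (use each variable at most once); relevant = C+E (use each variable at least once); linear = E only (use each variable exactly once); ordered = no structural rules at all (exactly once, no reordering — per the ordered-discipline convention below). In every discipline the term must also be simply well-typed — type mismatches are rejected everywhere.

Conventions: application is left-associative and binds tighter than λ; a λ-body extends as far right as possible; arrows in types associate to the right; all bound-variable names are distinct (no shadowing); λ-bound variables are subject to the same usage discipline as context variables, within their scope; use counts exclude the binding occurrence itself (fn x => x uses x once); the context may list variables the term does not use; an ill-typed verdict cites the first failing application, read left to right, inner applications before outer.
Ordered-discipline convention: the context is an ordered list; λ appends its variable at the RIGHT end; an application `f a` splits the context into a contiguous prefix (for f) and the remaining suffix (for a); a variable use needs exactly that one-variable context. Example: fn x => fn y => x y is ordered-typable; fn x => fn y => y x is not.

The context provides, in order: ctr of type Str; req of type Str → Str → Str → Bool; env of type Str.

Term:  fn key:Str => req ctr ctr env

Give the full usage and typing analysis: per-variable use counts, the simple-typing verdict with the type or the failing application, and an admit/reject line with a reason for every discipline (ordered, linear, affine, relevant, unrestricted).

counts: ctr: 2×; req: 1×; env: 1×; key (λ-bound): 0×
use order (left to right): req, ctr, ctr, env
typing: ✓ — Str → Bool
ordered: ✗ — needs contraction — ctr ×2; unused: key — weakening required
linear: ✗ — needs contraction — ctr ×2; unused: key — weakening required
affine: ✗ — needs contraction — ctr ×2
relevant: ✗ — unused: key — weakening required
unrestricted: ✓ — simply typable at Str → Bool; W, C, E all held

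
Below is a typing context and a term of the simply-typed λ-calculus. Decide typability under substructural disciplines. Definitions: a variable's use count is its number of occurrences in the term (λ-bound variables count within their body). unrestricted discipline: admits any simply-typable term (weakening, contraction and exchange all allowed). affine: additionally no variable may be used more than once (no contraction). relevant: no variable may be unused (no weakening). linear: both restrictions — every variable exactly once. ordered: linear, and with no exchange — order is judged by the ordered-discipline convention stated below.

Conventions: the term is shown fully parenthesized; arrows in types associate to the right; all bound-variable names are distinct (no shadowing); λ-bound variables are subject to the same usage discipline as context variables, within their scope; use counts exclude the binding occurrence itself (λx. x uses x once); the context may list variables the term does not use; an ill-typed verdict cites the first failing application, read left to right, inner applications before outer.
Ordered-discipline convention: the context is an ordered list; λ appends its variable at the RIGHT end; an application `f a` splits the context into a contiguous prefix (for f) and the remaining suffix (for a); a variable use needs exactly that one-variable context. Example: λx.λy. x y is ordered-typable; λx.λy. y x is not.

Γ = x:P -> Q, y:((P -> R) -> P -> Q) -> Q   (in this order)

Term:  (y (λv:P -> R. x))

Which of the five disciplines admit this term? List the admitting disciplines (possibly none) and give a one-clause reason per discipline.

admitted in: affine, unrestricted
use counts: x: 1, y: 1, v (bound): 0
use order (left to right): y, x
typing: the term checks, with type Q
ordered: ✗, v never used (weakening)
linear: ✗, v never used (weakening)
affine: ✓, no duplicate uses among x, y, v
relevant: ✗, v never used (weakening)
unrestricted: ✓, type-checks (Q) and nothing is barred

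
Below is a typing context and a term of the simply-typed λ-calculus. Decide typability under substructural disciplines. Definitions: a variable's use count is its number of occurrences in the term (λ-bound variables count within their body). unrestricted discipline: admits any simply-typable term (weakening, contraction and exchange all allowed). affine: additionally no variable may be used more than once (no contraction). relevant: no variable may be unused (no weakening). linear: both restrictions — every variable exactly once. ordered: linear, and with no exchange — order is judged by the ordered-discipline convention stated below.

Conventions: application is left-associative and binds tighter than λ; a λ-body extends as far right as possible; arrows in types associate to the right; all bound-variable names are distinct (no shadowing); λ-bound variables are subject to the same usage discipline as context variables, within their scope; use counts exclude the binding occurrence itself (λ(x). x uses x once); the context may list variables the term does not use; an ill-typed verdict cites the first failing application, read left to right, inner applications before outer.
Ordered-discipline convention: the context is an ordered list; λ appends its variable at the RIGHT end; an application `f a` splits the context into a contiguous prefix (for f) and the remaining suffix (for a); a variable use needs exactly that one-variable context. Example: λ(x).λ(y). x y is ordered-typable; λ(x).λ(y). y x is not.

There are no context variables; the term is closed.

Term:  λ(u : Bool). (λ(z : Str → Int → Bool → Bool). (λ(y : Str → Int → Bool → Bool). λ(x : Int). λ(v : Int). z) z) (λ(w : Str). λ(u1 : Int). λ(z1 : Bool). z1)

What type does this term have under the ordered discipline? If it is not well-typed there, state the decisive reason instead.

not well-typed under ordered — z ×2 used more than once (contraction); unused: u, y, x, v, w, u1 — weakening required
counts: u (λ-bound): 0×; z (λ-bound): 2×; y (λ-bound): 0×; x (λ-bound): 0×; v (λ-bound): 0×; w (λ-bound): 0×; u1 (λ-bound): 0×; z1 (λ-bound): 1×
left-to-right use order: z, z, z1
typing: well-typed — term : Bool → Int → Int → Str → Int → Bool → Bool
across the five disciplines: ordered ✗; linear ✗; affine ✗; relevant ✗; unrestricted ✓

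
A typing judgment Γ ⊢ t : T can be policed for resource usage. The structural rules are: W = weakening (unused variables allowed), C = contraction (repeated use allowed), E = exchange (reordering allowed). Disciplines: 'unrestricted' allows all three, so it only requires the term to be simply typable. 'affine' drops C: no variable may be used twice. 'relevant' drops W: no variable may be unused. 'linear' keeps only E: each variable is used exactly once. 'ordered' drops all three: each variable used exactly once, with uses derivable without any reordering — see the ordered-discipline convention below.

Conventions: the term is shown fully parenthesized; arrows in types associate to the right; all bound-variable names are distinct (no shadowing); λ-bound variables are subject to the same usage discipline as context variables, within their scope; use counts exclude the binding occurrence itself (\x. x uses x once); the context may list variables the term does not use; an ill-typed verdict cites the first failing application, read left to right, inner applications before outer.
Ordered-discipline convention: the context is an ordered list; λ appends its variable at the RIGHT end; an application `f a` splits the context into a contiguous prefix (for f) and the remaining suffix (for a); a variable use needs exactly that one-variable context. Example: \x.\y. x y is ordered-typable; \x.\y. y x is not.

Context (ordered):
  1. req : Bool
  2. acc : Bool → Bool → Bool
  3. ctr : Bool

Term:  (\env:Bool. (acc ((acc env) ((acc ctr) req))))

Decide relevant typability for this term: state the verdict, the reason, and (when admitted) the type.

yes — every one of req, acc, ctr, env appears; term : Bool → Bool → Bool
use counts: req ×1; acc ×3; ctr ×1; env (λ-bound) ×1
left-to-right use order: acc, acc, env, acc, ctr, req
typing: ✓ — Bool → Bool → Bool
all disciplines: ordered ✗ | linear ✗ | affine ✗ | relevant ✓ | unrestricted ✓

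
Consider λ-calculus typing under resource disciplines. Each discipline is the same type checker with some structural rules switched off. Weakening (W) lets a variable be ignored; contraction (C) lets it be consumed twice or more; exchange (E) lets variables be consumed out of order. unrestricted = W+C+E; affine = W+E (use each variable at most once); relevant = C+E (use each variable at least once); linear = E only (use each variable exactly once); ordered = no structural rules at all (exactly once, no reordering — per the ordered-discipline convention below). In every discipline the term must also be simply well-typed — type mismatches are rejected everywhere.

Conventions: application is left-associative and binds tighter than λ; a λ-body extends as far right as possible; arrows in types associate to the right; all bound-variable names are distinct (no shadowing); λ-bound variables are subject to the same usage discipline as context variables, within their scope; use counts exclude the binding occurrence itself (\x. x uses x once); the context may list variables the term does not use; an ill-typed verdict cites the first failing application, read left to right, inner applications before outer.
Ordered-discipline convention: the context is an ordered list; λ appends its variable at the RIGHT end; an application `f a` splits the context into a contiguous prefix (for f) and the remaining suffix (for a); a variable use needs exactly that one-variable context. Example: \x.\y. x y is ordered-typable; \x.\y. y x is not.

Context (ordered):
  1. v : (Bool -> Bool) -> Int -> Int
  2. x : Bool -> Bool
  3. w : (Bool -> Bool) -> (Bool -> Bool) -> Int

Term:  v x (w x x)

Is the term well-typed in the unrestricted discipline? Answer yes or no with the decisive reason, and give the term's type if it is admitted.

yes — well-typed at Int; no restrictions here; term : Int
use counts: v: 1×, x: 3×, w: 1×
uses in reading order: v, x, w, x, x
typing: well-typed at Int
all disciplines: ordered ✗; linear ✗; affine ✗; relevant ✓; unrestricted ✓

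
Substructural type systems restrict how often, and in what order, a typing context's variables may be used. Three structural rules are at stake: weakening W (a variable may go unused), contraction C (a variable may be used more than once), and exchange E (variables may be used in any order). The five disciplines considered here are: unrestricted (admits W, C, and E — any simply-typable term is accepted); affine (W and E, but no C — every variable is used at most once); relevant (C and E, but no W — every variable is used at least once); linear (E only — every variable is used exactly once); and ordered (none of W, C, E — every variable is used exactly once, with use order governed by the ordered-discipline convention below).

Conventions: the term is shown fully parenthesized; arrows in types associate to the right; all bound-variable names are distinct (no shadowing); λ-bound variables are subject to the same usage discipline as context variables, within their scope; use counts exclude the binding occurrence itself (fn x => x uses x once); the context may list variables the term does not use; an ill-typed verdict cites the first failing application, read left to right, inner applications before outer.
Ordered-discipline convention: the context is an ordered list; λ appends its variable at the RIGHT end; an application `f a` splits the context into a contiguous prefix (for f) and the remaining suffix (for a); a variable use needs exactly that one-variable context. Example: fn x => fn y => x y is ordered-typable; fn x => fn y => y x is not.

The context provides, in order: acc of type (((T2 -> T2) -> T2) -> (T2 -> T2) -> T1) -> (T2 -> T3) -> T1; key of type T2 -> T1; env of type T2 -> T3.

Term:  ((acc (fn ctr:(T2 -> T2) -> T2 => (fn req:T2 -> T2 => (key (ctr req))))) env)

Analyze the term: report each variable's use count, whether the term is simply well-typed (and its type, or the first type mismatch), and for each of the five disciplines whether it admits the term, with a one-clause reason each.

counts: acc: 1×, key: 1×, env: 1×, ctr (λ-bound): 1×, req (λ-bound): 1×
use order (left to right): acc, key, ctr, req, env
typing: well-typed — term : T1
ordered ✓ (acc, key, env, ctr, req: once each, no exchange needed)
linear ✓ (each of acc, key, env, ctr, req used exactly once)
affine ✓ (no duplicate uses among acc, key, env, ctr, req)
relevant ✓ (acc, key, env, ctr, req: all used, weakening unneeded)
unrestricted ✓ (type-checks (T1) and nothing is barred)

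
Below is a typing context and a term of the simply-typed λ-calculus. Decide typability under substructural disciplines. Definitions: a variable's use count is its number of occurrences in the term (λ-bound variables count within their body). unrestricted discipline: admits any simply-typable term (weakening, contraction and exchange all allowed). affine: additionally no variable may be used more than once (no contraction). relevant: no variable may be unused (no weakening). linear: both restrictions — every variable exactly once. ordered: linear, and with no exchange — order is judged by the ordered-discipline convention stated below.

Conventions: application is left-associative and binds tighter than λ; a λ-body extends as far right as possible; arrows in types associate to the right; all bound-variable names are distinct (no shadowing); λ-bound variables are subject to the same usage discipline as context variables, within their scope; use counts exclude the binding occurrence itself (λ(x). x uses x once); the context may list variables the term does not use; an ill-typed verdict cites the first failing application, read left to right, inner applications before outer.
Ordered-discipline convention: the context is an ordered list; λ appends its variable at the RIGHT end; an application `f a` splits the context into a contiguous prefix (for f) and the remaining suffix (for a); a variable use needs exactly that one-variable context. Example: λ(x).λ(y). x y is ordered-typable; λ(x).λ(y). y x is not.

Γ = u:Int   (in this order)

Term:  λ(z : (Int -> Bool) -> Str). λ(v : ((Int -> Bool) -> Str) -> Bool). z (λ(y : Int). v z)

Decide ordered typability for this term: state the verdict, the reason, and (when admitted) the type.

no — z ×2 used more than once (contraction); needs weakening: u, y unused
counts: u ×0, z (bound) ×2, v (bound) ×1, y (bound) ×0
use order (left to right): z, v, z
typing: well-typed at ((Int -> Bool) -> Str) -> (((Int -> Bool) -> Str) -> Bool) -> Str
per-discipline verdicts: ordered ✗ | linear ✗ | affine ✗ | relevant ✗ | unrestricted ✓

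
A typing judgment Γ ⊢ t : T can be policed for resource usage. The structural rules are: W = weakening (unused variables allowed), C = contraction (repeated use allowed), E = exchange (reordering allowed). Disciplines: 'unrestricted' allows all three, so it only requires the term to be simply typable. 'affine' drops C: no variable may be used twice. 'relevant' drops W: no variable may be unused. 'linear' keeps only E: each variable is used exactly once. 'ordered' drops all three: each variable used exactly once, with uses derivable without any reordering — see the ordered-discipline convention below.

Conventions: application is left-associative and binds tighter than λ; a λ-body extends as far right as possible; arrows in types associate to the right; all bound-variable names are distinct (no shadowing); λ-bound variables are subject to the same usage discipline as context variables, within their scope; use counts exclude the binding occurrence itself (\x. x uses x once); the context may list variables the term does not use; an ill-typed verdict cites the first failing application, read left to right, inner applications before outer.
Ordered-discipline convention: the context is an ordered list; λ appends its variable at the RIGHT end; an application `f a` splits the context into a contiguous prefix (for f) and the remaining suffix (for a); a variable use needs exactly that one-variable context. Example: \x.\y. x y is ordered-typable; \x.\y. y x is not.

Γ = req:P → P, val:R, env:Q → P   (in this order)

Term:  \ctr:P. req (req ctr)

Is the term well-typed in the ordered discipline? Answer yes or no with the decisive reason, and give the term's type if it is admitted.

no — uses contraction: req ×2; needs weakening: val, env unused
counts: req ×2, val ×0, env ×0, ctr (bound) ×1
use order (left to right): req, req, ctr
typing: the term checks, with type P → P
summary: ordered ✗; linear ✗; affine ✗; relevant ✗; unrestricted ✓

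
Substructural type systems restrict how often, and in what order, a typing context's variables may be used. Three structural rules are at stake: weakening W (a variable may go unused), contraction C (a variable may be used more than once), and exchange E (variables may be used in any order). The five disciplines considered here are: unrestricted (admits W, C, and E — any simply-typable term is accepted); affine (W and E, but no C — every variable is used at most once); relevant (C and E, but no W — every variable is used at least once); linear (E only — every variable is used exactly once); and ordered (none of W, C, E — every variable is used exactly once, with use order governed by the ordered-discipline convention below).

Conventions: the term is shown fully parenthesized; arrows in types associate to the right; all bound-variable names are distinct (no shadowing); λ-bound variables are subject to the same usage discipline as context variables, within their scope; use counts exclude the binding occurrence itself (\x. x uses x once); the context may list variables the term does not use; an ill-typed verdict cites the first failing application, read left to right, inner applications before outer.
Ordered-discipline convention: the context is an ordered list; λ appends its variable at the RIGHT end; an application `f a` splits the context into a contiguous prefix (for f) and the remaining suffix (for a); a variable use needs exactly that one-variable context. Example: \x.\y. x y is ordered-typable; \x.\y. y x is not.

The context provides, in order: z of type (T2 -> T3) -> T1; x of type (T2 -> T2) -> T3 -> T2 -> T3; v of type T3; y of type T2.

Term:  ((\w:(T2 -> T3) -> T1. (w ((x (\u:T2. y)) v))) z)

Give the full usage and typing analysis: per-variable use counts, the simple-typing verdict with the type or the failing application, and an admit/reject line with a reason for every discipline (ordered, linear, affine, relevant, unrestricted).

usage: z: 1×; x: 1×; v: 1×; y: 1×; w (λ-bound): 1×; u (λ-bound): 0×
left-to-right use order: w, x, y, v, z
typing: well-typed at T1
ordered ✗ (unused: u — weakening required)
linear ✗ (unused: u — weakening required)
affine ✓ (none of z, x, v, y, w, u used more than once)
relevant ✗ (unused: u — weakening required)
unrestricted ✓ (type-checks (T1) and nothing is barred)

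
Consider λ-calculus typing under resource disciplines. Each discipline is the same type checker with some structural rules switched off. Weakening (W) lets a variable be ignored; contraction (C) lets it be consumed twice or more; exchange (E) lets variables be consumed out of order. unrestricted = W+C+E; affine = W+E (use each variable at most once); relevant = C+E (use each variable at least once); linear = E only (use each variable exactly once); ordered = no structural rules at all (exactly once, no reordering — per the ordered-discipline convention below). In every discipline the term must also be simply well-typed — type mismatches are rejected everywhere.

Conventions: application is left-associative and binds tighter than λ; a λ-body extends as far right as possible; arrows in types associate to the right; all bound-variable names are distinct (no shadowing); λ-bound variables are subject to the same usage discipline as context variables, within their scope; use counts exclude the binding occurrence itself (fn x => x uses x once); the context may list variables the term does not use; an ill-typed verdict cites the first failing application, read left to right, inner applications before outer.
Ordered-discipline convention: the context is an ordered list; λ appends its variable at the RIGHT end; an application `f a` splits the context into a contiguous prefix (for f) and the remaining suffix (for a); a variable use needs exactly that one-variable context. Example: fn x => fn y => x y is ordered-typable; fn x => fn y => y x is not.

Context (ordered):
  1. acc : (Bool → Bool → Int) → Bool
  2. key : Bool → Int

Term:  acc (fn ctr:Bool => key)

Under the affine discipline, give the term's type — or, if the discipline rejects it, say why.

term : Bool
use counts: acc: 1; key: 1; ctr [bound]: 0
order of uses: acc, key
typing: ✓ — Bool
across the five disciplines: ordered ✗, linear ✗, affine ✓, relevant ✗, unrestricted ✓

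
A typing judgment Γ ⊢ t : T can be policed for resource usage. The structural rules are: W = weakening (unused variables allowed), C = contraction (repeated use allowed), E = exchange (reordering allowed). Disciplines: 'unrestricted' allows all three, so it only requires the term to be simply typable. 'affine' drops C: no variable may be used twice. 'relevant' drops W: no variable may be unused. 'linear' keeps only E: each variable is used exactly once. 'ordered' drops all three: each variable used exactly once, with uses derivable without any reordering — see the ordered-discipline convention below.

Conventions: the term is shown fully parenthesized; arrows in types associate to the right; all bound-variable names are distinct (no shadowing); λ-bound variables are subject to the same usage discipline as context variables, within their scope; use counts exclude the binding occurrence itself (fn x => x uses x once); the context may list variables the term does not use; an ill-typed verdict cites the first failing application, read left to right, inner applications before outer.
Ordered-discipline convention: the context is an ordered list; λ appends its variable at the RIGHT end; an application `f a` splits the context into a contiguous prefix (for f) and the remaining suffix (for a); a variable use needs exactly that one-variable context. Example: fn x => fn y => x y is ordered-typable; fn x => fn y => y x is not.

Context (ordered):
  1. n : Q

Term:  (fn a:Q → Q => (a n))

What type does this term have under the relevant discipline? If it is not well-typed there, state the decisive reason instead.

term : (Q → Q) → Q
counts: n: 1×, a (λ-bound): 1×
use order (left to right): a, n
typing: well-typed at (Q → Q) → Q
all disciplines: ordered ✗ | linear ✓ | affine ✓ | relevant ✓ | unrestricted ✓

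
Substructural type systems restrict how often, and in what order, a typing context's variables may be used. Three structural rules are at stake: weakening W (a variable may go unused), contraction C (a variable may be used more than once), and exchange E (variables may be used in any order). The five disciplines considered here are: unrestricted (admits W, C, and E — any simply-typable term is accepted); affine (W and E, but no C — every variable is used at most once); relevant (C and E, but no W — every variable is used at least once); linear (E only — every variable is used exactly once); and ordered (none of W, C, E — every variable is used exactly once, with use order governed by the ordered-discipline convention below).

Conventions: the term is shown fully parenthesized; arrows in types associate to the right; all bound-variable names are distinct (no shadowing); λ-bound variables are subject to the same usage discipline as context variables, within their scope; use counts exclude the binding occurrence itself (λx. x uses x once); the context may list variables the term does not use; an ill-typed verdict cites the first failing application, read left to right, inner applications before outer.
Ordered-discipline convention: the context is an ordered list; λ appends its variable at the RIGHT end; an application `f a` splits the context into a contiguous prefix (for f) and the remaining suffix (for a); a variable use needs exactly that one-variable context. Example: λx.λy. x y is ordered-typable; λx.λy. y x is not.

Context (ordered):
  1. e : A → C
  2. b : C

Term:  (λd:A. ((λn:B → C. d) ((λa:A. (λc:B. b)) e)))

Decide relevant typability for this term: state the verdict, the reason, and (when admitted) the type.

no — fails simple typing
use counts: e: 1, b: 1, d (λ-bound): 1, n (λ-bound): 0, a (λ-bound): 0, c (λ-bound): 0
use order (left to right): d, b, e
typing: ill-typed: a function awaiting A gets A → C
across the five disciplines: ordered ✗ | linear ✗ | affine ✗ | relevant ✗ | unrestricted ✗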